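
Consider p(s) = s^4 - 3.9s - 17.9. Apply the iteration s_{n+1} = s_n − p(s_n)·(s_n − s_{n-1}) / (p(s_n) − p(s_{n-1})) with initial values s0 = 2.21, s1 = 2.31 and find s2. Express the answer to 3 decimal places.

p(2.21) = -2.66457, p(2.31) = 1.56496
s2 = 2.31000 − 1.56496·(2.31000 − 2.21000) / (1.56496 − (-2.66457)) = 2.31000 − (0.15650)/(4.22953) = 2.27300

2.273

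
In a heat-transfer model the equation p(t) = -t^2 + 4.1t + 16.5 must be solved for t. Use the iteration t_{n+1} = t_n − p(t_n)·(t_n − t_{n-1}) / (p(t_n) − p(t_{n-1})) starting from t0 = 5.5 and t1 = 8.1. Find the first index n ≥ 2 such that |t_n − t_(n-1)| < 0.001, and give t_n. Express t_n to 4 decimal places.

p(5.5) = 8.800000, p(8.1) = -15.900000
t2 = 8.100000 − (-15.900000)·(2.600000)/(-24.700000) = 6.426316;  |Δ| = 1.673684
p(6.426316) = 1.550360
t3 = 6.426316 − 1.550360·(-1.673684)/(17.450360) = 6.575013;  |Δ| = 0.148697
p(6.575013) = 0.226761
t4 = 6.575013 − 0.226761·(0.148697)/(-1.323599) = 6.600488;  |Δ| = 0.025475
p(6.600488) = -0.004437
t5 = 6.600488 − (-0.004437)·(0.025475)/(-0.231198) = 6.599999;  |Δ| = 0.000489
|t5 − t4| = 0.000489 < 0.001

n = 5, t_n = 6.6000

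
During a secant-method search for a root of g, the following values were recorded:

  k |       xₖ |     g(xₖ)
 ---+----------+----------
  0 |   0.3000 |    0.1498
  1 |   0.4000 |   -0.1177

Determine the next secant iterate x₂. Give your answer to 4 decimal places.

0.3560

x₂ = 0.4000 − (-0.1177)·(0.4000 − 0.3000) / (-0.1177 − 0.1498)
   = 0.4000 − (-0.011770)/(-0.267500) = 0.356000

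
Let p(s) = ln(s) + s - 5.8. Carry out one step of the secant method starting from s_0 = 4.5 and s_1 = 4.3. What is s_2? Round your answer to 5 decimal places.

4.33372

p(4.5) = 0.2040774, p(4.3) = -0.0413850
s_2 = 4.3000000 − (-0.0413850)·(4.3000000 − 4.5000000) / (-0.0413850 − 0.2040774) = 4.3000000 − (0.0082770)/(-0.2454624) = 4.3337200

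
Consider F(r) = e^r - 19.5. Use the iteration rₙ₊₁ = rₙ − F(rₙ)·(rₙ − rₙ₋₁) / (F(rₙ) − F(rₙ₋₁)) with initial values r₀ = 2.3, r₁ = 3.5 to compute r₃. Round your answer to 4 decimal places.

2.9268

F(2.3) = -9.525818, F(3.5) = 13.615452
r₂ = 3.500000 − 13.615452·(3.500000 − 2.300000) / (13.615452 − (-9.525818)) = 3.500000 − (16.338542)/(23.141270) = 2.793965
F(2.793965) = -3.154295
r₃ = 2.793965 − (-3.154295)·(2.793965 − 3.500000) / (-3.154295 − 13.615452) = 2.793965 − (2.227042)/(-16.769747) = 2.926766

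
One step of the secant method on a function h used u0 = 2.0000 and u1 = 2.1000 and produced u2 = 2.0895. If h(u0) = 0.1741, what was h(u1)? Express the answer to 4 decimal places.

The secant line through (2.0000, 0.1741) and (2.1000, h(u1)) crosses zero at u2 = 2.0895.
So (2.0000, 0.1741), (2.1000, h(u1)), (2.0895, 0) are collinear:
h(u1) = 0.1741 · (2.1000 − 2.0895) / (2.0000 − 2.0895) = 0.1741 · (0.010500)/(-0.089500) = -0.020425

-0.0204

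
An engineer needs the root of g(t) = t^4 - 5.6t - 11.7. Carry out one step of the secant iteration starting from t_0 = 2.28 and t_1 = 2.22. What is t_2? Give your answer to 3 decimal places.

2.216

g(2.28) = 2.55536, g(2.22) = 0.15713
t_2 = 2.22000 − 0.15713·(2.22000 − 2.28000) / (0.15713 − 2.55536) = 2.22000 − (-0.00943)/(-2.39824) = 2.21607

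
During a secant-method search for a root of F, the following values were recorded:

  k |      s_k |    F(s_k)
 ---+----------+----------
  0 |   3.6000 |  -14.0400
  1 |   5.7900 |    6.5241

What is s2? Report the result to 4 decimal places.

5.0952

s2 = 5.7900 − 6.5241·(5.7900 − 3.6000) / (6.5241 − (-14.0400))
   = 5.7900 − (14.287779)/(20.564100) = 5.095208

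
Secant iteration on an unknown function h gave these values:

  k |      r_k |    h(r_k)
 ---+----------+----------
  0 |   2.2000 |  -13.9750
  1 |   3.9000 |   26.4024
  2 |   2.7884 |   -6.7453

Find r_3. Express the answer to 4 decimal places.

r_3 = 2.7884 − (-6.7453)·(2.7884 − 3.9000) / (-6.7453 − 26.4024)
   = 2.7884 − (7.498075)/(-33.147700) = 3.014602

3.0146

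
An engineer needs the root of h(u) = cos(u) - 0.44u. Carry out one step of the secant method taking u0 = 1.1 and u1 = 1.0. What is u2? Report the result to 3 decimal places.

h(1.1) = -0.03040, h(1.0) = 0.10030
u2 = 1.00000 − 0.10030·(1.00000 − 1.10000) / (0.10030 − (-0.03040)) = 1.00000 − (-0.01003)/(0.13071) = 1.07674

1.077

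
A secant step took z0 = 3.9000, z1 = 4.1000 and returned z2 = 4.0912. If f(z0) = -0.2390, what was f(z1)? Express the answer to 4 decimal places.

0.0110

The secant line through (3.9000, -0.2390) and (4.1000, f(z1)) crosses zero at z2 = 4.0912.
So (3.9000, -0.2390), (4.1000, f(z1)), (4.0912, 0) are collinear:
f(z1) = -0.2390 · (4.1000 − 4.0912) / (3.9000 − 4.0912) = -0.2390 · (0.008800)/(-0.191200) = 0.011000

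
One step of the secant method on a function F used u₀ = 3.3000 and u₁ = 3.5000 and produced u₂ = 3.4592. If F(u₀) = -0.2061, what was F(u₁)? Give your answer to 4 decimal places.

0.0528

The secant line through (3.3000, -0.2061) and (3.5000, F(u₁)) crosses zero at u₂ = 3.4592.
So (3.3000, -0.2061), (3.5000, F(u₁)), (3.4592, 0) are collinear:
F(u₁) = -0.2061 · (3.5000 − 3.4592) / (3.3000 − 3.4592) = -0.2061 · (0.040800)/(-0.159200) = 0.052820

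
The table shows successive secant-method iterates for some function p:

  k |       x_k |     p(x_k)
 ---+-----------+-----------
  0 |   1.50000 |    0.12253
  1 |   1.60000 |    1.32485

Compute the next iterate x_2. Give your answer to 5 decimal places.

1.48981

x_2 = 1.60000 − 1.32485·(1.60000 − 1.50000) / (1.32485 − 0.12253)
   = 1.60000 − (0.1324850)/(1.2023200) = 1.4898089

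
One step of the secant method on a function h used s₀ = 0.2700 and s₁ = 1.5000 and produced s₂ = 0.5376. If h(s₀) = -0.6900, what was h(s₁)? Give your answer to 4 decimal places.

The secant line through (0.2700, -0.6900) and (1.5000, h(s₁)) crosses zero at s₂ = 0.5376.
So (0.2700, -0.6900), (1.5000, h(s₁)), (0.5376, 0) are collinear:
h(s₁) = -0.6900 · (1.5000 − 0.5376) / (0.2700 − 0.5376) = -0.6900 · (0.962400)/(-0.267600) = 2.481525

2.4815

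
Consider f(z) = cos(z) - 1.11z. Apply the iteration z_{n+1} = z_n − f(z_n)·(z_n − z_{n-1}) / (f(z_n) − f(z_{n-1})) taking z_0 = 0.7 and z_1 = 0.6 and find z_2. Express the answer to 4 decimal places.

0.6929

f(0.7) = -0.012158, f(0.6) = 0.159336
z_2 = 0.600000 − 0.159336·(0.600000 − 0.700000) / (0.159336 − (-0.012158)) = 0.600000 − (-0.015934)/(0.171493) = 0.692911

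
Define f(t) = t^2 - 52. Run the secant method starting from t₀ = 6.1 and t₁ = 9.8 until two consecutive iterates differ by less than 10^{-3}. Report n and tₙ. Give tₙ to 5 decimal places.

n = 5, tₙ = 7.21110

f(6.1) = -14.7900000, f(9.8) = 44.0400000
t₂ = 9.8000000 − 44.0400000·(3.7000000)/(58.8300000) = 7.0301887;  |Δ| = 2.7698113
f(7.0301887) = -2.5764471
t₃ = 7.0301887 − (-2.5764471)·(-2.7698113)/(-46.6164471) = 7.1832735;  |Δ| = 0.1530849
f(7.1832735) = -0.4005812
t₄ = 7.1832735 − (-0.4005812)·(0.1530849)/(2.1758659) = 7.2114568;  |Δ| = 0.0281832
f(7.2114568) = 0.0051087
t₅ = 7.2114568 − 0.0051087·(0.0281832)/(0.4056899) = 7.2111019;  |Δ| = 0.0003549
|t₅ − t₄| = 0.0003549 < 10^{-3}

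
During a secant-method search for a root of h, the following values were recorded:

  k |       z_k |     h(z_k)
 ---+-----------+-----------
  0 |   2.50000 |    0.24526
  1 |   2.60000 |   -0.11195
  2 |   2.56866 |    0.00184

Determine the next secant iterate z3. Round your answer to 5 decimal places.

z3 = 2.56866 − 0.00184·(2.56866 − 2.60000) / (0.00184 − (-0.11195))
   = 2.56866 − (-0.0000577)/(0.1137900) = 2.5691668

2.56917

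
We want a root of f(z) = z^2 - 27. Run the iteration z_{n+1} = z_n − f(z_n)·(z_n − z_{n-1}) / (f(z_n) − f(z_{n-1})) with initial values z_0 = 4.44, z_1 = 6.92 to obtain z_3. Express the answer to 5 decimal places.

f(4.44) = -7.2864000, f(6.92) = 20.8864000
z_2 = 6.9200000 − 20.8864000·(6.9200000 − 4.4400000) / (20.8864000 − (-7.2864000)) = 6.9200000 − (51.7982720)/(28.1728000) = 5.0814085
f(5.0814085) = -1.1792882
z_3 = 5.0814085 − (-1.1792882)·(5.0814085 − 6.9200000) / (-1.1792882 − 20.8864000) = 5.0814085 − (2.1682292)/(-22.0656882) = 5.1796709

5.17967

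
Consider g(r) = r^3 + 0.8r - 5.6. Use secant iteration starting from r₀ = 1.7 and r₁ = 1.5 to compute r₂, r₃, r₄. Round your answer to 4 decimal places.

g(1.7) = 0.673000, g(1.5) = -1.025000
r₂ = 1.500000 − (-1.025000)·(1.500000 − 1.700000) / (-1.025000 − 0.673000) = 1.500000 − (0.205000)/(-1.698000) = 1.620730
g(1.620730) = -0.046136
r₃ = 1.620730 − (-0.046136)·(1.620730 − 1.500000) / (-0.046136 − (-1.025000)) = 1.620730 − (-0.005570)/(0.978864) = 1.626421
g(1.626421) = 0.003415
r₄ = 1.626421 − 0.003415·(1.626421 − 1.620730) / (0.003415 − (-0.046136)) = 1.626421 − (0.000019)/(0.049551) = 1.626028

1.6207, 1.6264, 1.6260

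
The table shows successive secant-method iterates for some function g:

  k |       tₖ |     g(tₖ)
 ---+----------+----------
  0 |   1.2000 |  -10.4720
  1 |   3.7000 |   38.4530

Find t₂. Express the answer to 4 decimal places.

t₂ = 3.7000 − 38.4530·(3.7000 − 1.2000) / (38.4530 − (-10.4720))
   = 3.7000 − (96.132500)/(48.925000) = 1.735105

1.7351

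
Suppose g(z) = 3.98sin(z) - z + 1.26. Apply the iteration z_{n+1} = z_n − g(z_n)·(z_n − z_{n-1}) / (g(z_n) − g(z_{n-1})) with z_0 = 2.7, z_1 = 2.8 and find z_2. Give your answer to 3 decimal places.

2.756

g(2.7) = 0.26097, g(2.8) = -0.20675
z_2 = 2.80000 − (-0.20675)·(2.80000 − 2.70000) / (-0.20675 − 0.26097) = 2.80000 − (-0.02067)/(-0.46772) = 2.75580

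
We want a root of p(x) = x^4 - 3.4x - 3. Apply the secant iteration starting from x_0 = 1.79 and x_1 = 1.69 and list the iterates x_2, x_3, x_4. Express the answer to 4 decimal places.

p(1.79) = 1.180257, p(1.69) = -0.588693
x_2 = 1.690000 − (-0.588693)·(1.690000 − 1.790000) / (-0.588693 − 1.180257) = 1.690000 − (0.058869)/(-1.768950) = 1.723279
p(1.723279) = -0.040083
x_3 = 1.723279 − (-0.040083)·(1.723279 − 1.690000) / (-0.040083 − (-0.588693)) = 1.723279 − (-0.001334)/(0.548610) = 1.725711
p(1.725711) = 0.001529
x_4 = 1.725711 − 0.001529·(1.725711 − 1.723279) / (0.001529 − (-0.040083)) = 1.725711 − (0.000004)/(0.041612) = 1.725621

1.7233, 1.7257, 1.7256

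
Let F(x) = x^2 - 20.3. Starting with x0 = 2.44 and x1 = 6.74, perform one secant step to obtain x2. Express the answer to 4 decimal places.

4.0028

F(2.44) = -14.346400, F(6.74) = 25.127600
x2 = 6.740000 − 25.127600·(6.740000 − 2.440000) / (25.127600 − (-14.346400)) = 6.740000 − (108.048680)/(39.474000) = 4.002789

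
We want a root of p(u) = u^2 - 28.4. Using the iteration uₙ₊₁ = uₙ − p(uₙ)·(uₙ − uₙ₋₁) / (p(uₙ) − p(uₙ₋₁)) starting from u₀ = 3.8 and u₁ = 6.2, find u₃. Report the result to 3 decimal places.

5.319

p(3.8) = -13.96000, p(6.2) = 10.04000
u₂ = 6.20000 − 10.04000·(6.20000 − 3.80000) / (10.04000 − (-13.96000)) = 6.20000 − (24.09600)/(24.00000) = 5.19600
p(5.19600) = -1.40158
u₃ = 5.19600 − (-1.40158)·(5.19600 − 6.20000) / (-1.40158 − 10.04000) = 5.19600 − (1.40719)/(-11.44158) = 5.31899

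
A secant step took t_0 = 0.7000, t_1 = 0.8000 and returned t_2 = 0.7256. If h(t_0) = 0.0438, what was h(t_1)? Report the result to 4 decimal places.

The secant line through (0.7000, 0.0438) and (0.8000, h(t_1)) crosses zero at t_2 = 0.7256.
So (0.7000, 0.0438), (0.8000, h(t_1)), (0.7256, 0) are collinear:
h(t_1) = 0.0438 · (0.8000 − 0.7256) / (0.7000 − 0.7256) = 0.0438 · (0.074400)/(-0.025600) = -0.127294

-0.1273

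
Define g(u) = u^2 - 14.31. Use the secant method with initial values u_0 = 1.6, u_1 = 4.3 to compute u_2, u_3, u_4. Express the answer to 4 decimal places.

g(1.6) = -11.750000, g(4.3) = 4.180000
u_2 = 4.300000 − 4.180000·(4.300000 − 1.600000) / (4.180000 − (-11.750000)) = 4.300000 − (11.286000)/(15.930000) = 3.591525
g(3.591525) = -1.410945
u_3 = 3.591525 − (-1.410945)·(3.591525 − 4.300000) / (-1.410945 − 4.180000) = 3.591525 − (0.999619)/(-5.590945) = 3.770318
g(3.770318) = -0.094703
u_4 = 3.770318 − (-0.094703)·(3.770318 − 3.591525) / (-0.094703 − (-1.410945)) = 3.770318 − (-0.016932)/(1.316242) = 3.783182

3.5915, 3.7703, 3.7832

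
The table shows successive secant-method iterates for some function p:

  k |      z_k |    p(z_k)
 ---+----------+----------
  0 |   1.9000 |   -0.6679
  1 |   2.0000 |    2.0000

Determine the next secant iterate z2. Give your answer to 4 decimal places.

1.9250

z2 = 2.0000 − 2.0000·(2.0000 − 1.9000) / (2.0000 − (-0.6679))
   = 2.0000 − (0.200000)/(2.667900) = 1.925035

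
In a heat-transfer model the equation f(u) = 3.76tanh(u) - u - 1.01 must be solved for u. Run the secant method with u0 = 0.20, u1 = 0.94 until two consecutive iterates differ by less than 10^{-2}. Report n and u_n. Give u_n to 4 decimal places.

n = 5, u_n = 0.3917

f(0.20) = -0.467869, f(0.94) = 0.814436
u2 = 0.940000 − 0.814436·(0.740000)/(1.282304) = 0.470001;  |Δ| = 0.469999
f(0.470001) = 0.167631
u3 = 0.470001 − 0.167631·(-0.469999)/(-0.646805) = 0.348192;  |Δ| = 0.121808
f(0.348192) = -0.099452
u4 = 0.348192 − (-0.099452)·(-0.121808)/(-0.267083) = 0.393549;  |Δ| = 0.045357
f(0.393549) = 0.004255
u5 = 0.393549 − 0.004255·(0.045357)/(0.103707) = 0.391688;  |Δ| = 0.001861
|u5 − u4| = 0.001861 < 10^{-2}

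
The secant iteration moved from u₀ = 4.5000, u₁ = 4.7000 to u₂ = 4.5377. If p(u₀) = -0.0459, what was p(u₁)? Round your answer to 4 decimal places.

The secant line through (4.5000, -0.0459) and (4.7000, p(u₁)) crosses zero at u₂ = 4.5377.
So (4.5000, -0.0459), (4.7000, p(u₁)), (4.5377, 0) are collinear:
p(u₁) = -0.0459 · (4.7000 − 4.5377) / (4.5000 − 4.5377) = -0.0459 · (0.162300)/(-0.037700) = 0.197601

0.1976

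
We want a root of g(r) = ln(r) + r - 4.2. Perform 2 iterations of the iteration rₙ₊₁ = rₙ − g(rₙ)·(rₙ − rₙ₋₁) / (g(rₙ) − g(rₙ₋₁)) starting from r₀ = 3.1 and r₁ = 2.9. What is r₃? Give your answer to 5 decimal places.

g(3.1) = 0.0314021, g(2.9) = -0.2352893
r₂ = 2.9000000 − (-0.2352893)·(2.9000000 − 3.1000000) / (-0.2352893 − 0.0314021) = 2.9000000 − (0.0470579)/(-0.2666914) = 3.0764506
g(3.0764506) = 0.0002271
r₃ = 3.0764506 − 0.0002271·(3.0764506 − 2.9000000) / (0.0002271 − (-0.2352893)) = 3.0764506 − (0.0000401)/(0.2355164) = 3.0762804

3.07628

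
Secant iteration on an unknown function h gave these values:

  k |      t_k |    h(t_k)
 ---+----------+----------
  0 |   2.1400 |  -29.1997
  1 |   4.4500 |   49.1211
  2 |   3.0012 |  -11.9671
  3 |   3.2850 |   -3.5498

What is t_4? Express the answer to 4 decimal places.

3.4047

t_4 = 3.2850 − (-3.5498)·(3.2850 − 3.0012) / (-3.5498 − (-11.9671))
   = 3.2850 − (-1.007433)/(8.417300) = 3.404686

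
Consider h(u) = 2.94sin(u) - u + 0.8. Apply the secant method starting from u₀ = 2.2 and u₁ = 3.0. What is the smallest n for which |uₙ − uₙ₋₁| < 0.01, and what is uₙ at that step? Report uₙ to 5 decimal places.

h(2.2) = 0.9769794, h(3.0) = -1.7851072
u₂ = 3.0000000 − (-1.7851072)·(0.8000000)/(-2.7620866) = 2.4829685;  |Δ| = 0.5170315
h(2.4829685) = 0.1163978
u₃ = 2.4829685 − 0.1163978·(-0.5170315)/(1.9015050) = 2.5146178;  |Δ| = 0.0316493
h(2.5146178) = 0.0102733
u₄ = 2.5146178 − 0.0102733·(0.0316493)/(-0.1061245) = 2.5176816;  |Δ| = 0.0030638
|u₄ − u₃| = 0.0030638 < 0.01

n = 4, uₙ = 2.51768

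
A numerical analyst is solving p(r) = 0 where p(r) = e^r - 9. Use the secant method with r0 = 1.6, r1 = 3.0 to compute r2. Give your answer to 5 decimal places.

p(1.6) = -4.0469676, p(3.0) = 11.0855369
r2 = 3.0000000 − 11.0855369·(3.0000000 − 1.6000000) / (11.0855369 − (-4.0469676)) = 3.0000000 − (15.5197517)/(15.1325045) = 1.9744096

1.97441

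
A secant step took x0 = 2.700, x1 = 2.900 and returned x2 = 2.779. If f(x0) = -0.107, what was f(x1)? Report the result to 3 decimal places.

The secant line through (2.700, -0.107) and (2.900, f(x1)) crosses zero at x2 = 2.779.
So (2.700, -0.107), (2.900, f(x1)), (2.779, 0) are collinear:
f(x1) = -0.107 · (2.900 − 2.779) / (2.700 − 2.779) = -0.107 · (0.12100)/(-0.07900) = 0.16389

0.164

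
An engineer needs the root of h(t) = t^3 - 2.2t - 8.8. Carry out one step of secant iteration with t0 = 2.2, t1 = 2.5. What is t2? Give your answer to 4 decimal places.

2.4079

h(2.2) = -2.992000, h(2.5) = 1.325000
t2 = 2.500000 − 1.325000·(2.500000 − 2.200000) / (1.325000 − (-2.992000)) = 2.500000 − (0.397500)/(4.317000) = 2.407922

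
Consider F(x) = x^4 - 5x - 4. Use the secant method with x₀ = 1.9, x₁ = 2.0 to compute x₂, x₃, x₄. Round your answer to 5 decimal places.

F(1.9) = -0.4679000, F(2.0) = 2.0000000
x₂ = 2.0000000 − 2.0000000·(2.0000000 − 1.9000000) / (2.0000000 − (-0.4679000)) = 2.0000000 − (0.2000000)/(2.4679000) = 1.9189594
F(1.9189594) = -0.0346882
x₃ = 1.9189594 − (-0.0346882)·(1.9189594 − 2.0000000) / (-0.0346882 − 2.0000000) = 1.9189594 − (0.0028112)/(-2.0346882) = 1.9203411
F(1.9203411) = -0.0025020
x₄ = 1.9203411 − (-0.0025020)·(1.9203411 − 1.9189594) / (-0.0025020 − (-0.0346882)) = 1.9203411 − (-0.0000035)/(0.0321862) = 1.9204485

1.91896, 1.92034, 1.92045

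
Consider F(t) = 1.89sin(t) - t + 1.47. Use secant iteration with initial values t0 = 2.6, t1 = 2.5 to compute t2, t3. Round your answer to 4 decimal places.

F(2.6) = -0.155702, F(2.5) = 0.101112
t2 = 2.500000 − 0.101112·(2.500000 − 2.600000) / (0.101112 − (-0.155702)) = 2.500000 − (-0.010111)/(0.256815) = 2.539372
F(2.539372) = 0.001264
t3 = 2.539372 − 0.001264·(2.539372 − 2.500000) / (0.001264 − 0.101112) = 2.539372 − (0.000050)/(-0.099848) = 2.539870

2.5394, 2.5399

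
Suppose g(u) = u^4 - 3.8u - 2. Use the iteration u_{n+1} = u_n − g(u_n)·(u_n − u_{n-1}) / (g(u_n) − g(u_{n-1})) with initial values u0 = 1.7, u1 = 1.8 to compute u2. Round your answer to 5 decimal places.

1.70611

g(1.7) = -0.1079000, g(1.8) = 1.6576000
u2 = 1.8000000 − 1.6576000·(1.8000000 − 1.7000000) / (1.6576000 − (-0.1079000)) = 1.8000000 − (0.1657600)/(1.7655000) = 1.7061116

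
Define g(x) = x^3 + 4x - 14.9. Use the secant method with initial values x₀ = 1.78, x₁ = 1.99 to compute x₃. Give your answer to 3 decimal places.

1.929

g(1.78) = -2.14025, g(1.99) = 0.94060
x₂ = 1.99000 − 0.94060·(1.99000 − 1.78000) / (0.94060 − (-2.14025)) = 1.99000 − (0.19753)/(3.08085) = 1.92589
g(1.92589) = -0.05328
x₃ = 1.92589 − (-0.05328)·(1.92589 − 1.99000) / (-0.05328 − 0.94060) = 1.92589 − (0.00342)/(-0.99387) = 1.92932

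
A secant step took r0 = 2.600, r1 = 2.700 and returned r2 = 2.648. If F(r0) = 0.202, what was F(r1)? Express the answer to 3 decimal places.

-0.219

The secant line through (2.600, 0.202) and (2.700, F(r1)) crosses zero at r2 = 2.648.
So (2.600, 0.202), (2.700, F(r1)), (2.648, 0) are collinear:
F(r1) = 0.202 · (2.700 − 2.648) / (2.600 − 2.648) = 0.202 · (0.05200)/(-0.04800) = -0.21883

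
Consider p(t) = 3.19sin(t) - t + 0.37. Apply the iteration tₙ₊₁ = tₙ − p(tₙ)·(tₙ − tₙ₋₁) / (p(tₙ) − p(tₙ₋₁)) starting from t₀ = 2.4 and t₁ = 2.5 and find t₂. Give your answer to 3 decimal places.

p(2.4) = 0.12473, p(2.5) = -0.22087
t₂ = 2.50000 − (-0.22087)·(2.50000 − 2.40000) / (-0.22087 − 0.12473) = 2.50000 − (-0.02209)/(-0.34560) = 2.43609

2.436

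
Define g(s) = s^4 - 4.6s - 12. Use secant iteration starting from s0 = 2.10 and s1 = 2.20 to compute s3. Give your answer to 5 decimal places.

g(2.10) = -2.2119000, g(2.20) = 1.3056000
s2 = 2.2000000 − 1.3056000·(2.2000000 − 2.1000000) / (1.3056000 − (-2.2119000)) = 2.2000000 − (0.1305600)/(3.5175000) = 2.1628827
g(2.1628827) = -0.0649993
s3 = 2.1628827 − (-0.0649993)·(2.1628827 − 2.2000000) / (-0.0649993 − 1.3056000) = 2.1628827 − (0.0024126)/(-1.3705993) = 2.1646430

2.16464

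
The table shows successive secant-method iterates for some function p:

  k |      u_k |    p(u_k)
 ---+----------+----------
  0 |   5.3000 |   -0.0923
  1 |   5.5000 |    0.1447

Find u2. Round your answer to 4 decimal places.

u2 = 5.5000 − 0.1447·(5.5000 − 5.3000) / (0.1447 − (-0.0923))
   = 5.5000 − (0.028940)/(0.237000) = 5.377890

5.3779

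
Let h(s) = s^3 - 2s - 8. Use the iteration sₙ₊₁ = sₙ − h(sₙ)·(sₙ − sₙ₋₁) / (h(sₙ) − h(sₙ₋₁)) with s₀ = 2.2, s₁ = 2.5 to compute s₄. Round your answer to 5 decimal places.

2.33075

h(2.2) = -1.7520000, h(2.5) = 2.6250000
s₂ = 2.5000000 − 2.6250000·(2.5000000 − 2.2000000) / (2.6250000 − (-1.7520000)) = 2.5000000 − (0.7875000)/(4.3770000) = 2.3200822
h(2.3200822) = -0.1516684
s₃ = 2.3200822 − (-0.1516684)·(2.3200822 − 2.5000000) / (-0.1516684 − 2.6250000) = 2.3200822 − (0.0272878)/(-2.7766684) = 2.3299098
h(2.3299098) = -0.0119517
s₄ = 2.3299098 − (-0.0119517)·(2.3299098 − 2.3200822) / (-0.0119517 − (-0.1516684)) = 2.3299098 − (-0.0001175)/(0.1397167) = 2.3307505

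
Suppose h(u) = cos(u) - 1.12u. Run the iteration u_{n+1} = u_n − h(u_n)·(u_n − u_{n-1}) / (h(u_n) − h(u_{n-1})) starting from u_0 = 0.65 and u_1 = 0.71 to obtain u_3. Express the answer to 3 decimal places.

h(0.65) = 0.06808, h(0.71) = -0.03684
u_2 = 0.71000 − (-0.03684)·(0.71000 − 0.65000) / (-0.03684 − 0.06808) = 0.71000 − (-0.00221)/(-0.10492) = 0.68893
h(0.68893) = 0.00032
u_3 = 0.68893 − 0.00032·(0.68893 − 0.71000) / (0.00032 − (-0.03684)) = 0.68893 − (-0.00001)/(0.03716) = 0.68911

0.689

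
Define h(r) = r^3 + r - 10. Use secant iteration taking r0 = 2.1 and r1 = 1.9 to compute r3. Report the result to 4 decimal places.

2.0002

h(2.1) = 1.361000, h(1.9) = -1.241000
r2 = 1.900000 − (-1.241000)·(1.900000 − 2.100000) / (-1.241000 − 1.361000) = 1.900000 − (0.248200)/(-2.602000) = 1.995388
h(1.995388) = -0.059826
r3 = 1.995388 − (-0.059826)·(1.995388 − 1.900000) / (-0.059826 − (-1.241000)) = 1.995388 − (-0.005707)/(1.181174) = 2.000220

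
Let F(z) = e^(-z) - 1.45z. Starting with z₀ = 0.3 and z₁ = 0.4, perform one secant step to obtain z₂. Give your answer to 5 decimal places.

0.44191

F(0.3) = 0.3058182, F(0.4) = 0.0903200
z₂ = 0.4000000 − 0.0903200·(0.4000000 − 0.3000000) / (0.0903200 − 0.3058182) = 0.4000000 − (0.0090320)/(-0.2154982) = 0.4419122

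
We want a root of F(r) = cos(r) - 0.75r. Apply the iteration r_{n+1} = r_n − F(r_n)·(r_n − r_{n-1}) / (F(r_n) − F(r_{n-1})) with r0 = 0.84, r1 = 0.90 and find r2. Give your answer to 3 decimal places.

0.865

F(0.84) = 0.03746, F(0.90) = -0.05339
r2 = 0.90000 − (-0.05339)·(0.90000 − 0.84000) / (-0.05339 − 0.03746) = 0.90000 − (-0.00320)/(-0.09085) = 0.86474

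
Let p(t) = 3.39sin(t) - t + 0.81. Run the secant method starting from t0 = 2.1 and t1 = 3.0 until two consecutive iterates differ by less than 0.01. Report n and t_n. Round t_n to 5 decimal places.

p(2.1) = 1.6362798, p(3.0) = -1.7116032
t2 = 3.0000000 − (-1.7116032)·(0.9000000)/(-3.3478829) = 2.5398755;  |Δ| = 0.4601245
p(2.5398755) = 0.1890639
t3 = 2.5398755 − 0.1890639·(-0.4601245)/(1.9006671) = 2.5856452;  |Δ| = 0.0457697
p(2.5856452) = 0.0134215
t4 = 2.5856452 − 0.0134215·(0.0457697)/(-0.1756425) = 2.5891426;  |Δ| = 0.0034974
|t4 − t3| = 0.0034974 < 0.01

n = 4, t_n = 2.58914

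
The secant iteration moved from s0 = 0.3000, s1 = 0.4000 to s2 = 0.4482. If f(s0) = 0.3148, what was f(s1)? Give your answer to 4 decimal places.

The secant line through (0.3000, 0.3148) and (0.4000, f(s1)) crosses zero at s2 = 0.4482.
So (0.3000, 0.3148), (0.4000, f(s1)), (0.4482, 0) are collinear:
f(s1) = 0.3148 · (0.4000 − 0.4482) / (0.3000 − 0.4482) = 0.3148 · (-0.048200)/(-0.148200) = 0.102384

0.1024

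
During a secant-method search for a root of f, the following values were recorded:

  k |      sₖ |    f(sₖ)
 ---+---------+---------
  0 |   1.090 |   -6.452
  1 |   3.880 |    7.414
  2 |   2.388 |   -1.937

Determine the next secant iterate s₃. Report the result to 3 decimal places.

2.697

s₃ = 2.388 − (-1.937)·(2.388 − 3.880) / (-1.937 − 7.414)
   = 2.388 − (2.89000)/(-9.35100) = 2.69706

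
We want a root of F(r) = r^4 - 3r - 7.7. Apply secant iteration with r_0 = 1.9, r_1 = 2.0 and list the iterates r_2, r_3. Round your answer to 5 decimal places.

F(1.9) = -0.3679000, F(2.0) = 2.3000000
r_2 = 2.0000000 − 2.3000000·(2.0000000 − 1.9000000) / (2.3000000 − (-0.3679000)) = 2.0000000 − (0.2300000)/(2.6679000) = 1.9137899
F(1.9137899) = -0.0267918
r_3 = 1.9137899 − (-0.0267918)·(1.9137899 − 2.0000000) / (-0.0267918 − 2.3000000) = 1.9137899 − (0.0023097)/(-2.3267918) = 1.9147825

1.91379, 1.91478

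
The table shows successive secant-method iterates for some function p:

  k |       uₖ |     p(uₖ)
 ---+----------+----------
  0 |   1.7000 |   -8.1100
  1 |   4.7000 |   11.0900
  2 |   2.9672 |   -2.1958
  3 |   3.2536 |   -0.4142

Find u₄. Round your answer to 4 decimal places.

u₄ = 3.2536 − (-0.4142)·(3.2536 − 2.9672) / (-0.4142 − (-2.1958))
   = 3.2536 − (-0.118627)/(1.781600) = 3.320184

3.3202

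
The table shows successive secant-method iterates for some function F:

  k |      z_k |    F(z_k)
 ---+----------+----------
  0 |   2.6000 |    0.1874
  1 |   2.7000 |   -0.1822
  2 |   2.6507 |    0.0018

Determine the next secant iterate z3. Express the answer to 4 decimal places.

2.6512

z3 = 2.6507 − 0.0018·(2.6507 − 2.7000) / (0.0018 − (-0.1822))
   = 2.6507 − (-0.000089)/(0.184000) = 2.651182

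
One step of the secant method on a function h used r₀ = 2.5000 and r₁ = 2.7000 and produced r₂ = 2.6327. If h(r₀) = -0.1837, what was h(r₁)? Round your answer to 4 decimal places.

The secant line through (2.5000, -0.1837) and (2.7000, h(r₁)) crosses zero at r₂ = 2.6327.
So (2.5000, -0.1837), (2.7000, h(r₁)), (2.6327, 0) are collinear:
h(r₁) = -0.1837 · (2.7000 − 2.6327) / (2.5000 − 2.6327) = -0.1837 · (0.067300)/(-0.132700) = 0.093165

0.0932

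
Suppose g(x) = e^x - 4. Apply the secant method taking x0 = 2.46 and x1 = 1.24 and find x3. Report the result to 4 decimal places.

1.3913

g(2.46) = 7.704812, g(1.24) = -0.544387
x2 = 1.240000 − (-0.544387)·(1.240000 − 2.460000) / (-0.544387 − 7.704812) = 1.240000 − (0.664152)/(-8.249198) = 1.320511
g(1.320511) = -0.254665
x3 = 1.320511 − (-0.254665)·(1.320511 − 1.240000) / (-0.254665 − (-0.544387)) = 1.320511 − (-0.020503)/(0.289721) = 1.391280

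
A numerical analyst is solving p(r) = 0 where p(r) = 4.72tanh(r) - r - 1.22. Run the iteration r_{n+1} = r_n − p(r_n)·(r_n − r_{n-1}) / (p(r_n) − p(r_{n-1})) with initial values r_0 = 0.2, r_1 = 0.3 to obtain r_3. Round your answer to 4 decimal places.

0.3444

p(0.2) = -0.488388, p(0.3) = -0.145004
r_2 = 0.300000 − (-0.145004)·(0.300000 − 0.200000) / (-0.145004 − (-0.488388)) = 0.300000 − (-0.014500)/(0.343384) = 0.342228
p(0.342228) = -0.007153
r_3 = 0.342228 − (-0.007153)·(0.342228 − 0.300000) / (-0.007153 − (-0.145004)) = 0.342228 − (-0.000302)/(0.137852) = 0.344419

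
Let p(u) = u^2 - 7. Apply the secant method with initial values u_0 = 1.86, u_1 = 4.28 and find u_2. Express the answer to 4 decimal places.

p(1.86) = -3.540400, p(4.28) = 11.318400
u_2 = 4.280000 − 11.318400·(4.280000 − 1.860000) / (11.318400 − (-3.540400)) = 4.280000 − (27.390528)/(14.858800) = 2.436612

2.4366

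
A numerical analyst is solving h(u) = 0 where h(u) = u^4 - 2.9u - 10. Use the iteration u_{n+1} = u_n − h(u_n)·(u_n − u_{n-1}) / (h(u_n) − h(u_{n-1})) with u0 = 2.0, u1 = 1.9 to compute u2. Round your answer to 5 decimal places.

h(2.0) = 0.2000000, h(1.9) = -2.4779000
u2 = 1.9000000 − (-2.4779000)·(1.9000000 − 2.0000000) / (-2.4779000 − 0.2000000) = 1.9000000 − (0.2477900)/(-2.6779000) = 1.9925315

1.99253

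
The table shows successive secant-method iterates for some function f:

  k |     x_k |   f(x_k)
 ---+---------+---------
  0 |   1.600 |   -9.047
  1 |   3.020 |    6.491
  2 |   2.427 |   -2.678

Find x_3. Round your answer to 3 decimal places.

x_3 = 2.427 − (-2.678)·(2.427 − 3.020) / (-2.678 − 6.491)
   = 2.427 − (1.58805)/(-9.16900) = 2.60020

2.600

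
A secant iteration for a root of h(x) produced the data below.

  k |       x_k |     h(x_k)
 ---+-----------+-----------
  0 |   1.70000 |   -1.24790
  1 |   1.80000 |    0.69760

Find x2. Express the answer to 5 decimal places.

1.76414

x2 = 1.80000 − 0.69760·(1.80000 − 1.70000) / (0.69760 − (-1.24790))
   = 1.80000 − (0.0697600)/(1.9455000) = 1.7641429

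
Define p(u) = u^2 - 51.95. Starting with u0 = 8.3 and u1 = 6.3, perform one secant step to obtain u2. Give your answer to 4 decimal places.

p(8.3) = 16.940000, p(6.3) = -12.260000
u2 = 6.300000 − (-12.260000)·(6.300000 − 8.300000) / (-12.260000 − 16.940000) = 6.300000 − (24.520000)/(-29.200000) = 7.139726

7.1397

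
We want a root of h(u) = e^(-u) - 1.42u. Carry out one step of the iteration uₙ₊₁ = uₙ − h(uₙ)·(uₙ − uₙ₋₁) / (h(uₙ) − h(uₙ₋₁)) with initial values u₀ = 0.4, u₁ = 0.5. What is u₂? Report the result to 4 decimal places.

0.4497

h(0.4) = 0.102320, h(0.5) = -0.103469
u₂ = 0.500000 − (-0.103469)·(0.500000 − 0.400000) / (-0.103469 − 0.102320) = 0.500000 − (-0.010347)/(-0.205789) = 0.449721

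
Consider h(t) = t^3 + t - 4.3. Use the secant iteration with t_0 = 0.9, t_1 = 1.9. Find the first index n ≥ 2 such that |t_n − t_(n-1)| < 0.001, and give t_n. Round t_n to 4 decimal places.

h(0.9) = -2.671000, h(1.9) = 4.459000
t_2 = 1.900000 − 4.459000·(1.000000)/(7.130000) = 1.274614;  |Δ| = 0.625386
h(1.274614) = -0.954594
t_3 = 1.274614 − (-0.954594)·(-0.625386)/(-5.413594) = 1.384890;  |Δ| = 0.110276
h(1.384890) = -0.258999
t_4 = 1.384890 − (-0.258999)·(0.110276)/(0.695595) = 1.425951;  |Δ| = 0.041060
h(1.425951) = 0.025387
t_5 = 1.425951 − 0.025387·(0.041060)/(0.284386) = 1.422285;  |Δ| = 0.003665
h(1.422285) = -0.000580
t_6 = 1.422285 − (-0.000580)·(-0.003665)/(-0.025967) = 1.422367;  |Δ| = 0.000082
|t_6 − t_5| = 0.000082 < 0.001

n = 6, t_n = 1.4224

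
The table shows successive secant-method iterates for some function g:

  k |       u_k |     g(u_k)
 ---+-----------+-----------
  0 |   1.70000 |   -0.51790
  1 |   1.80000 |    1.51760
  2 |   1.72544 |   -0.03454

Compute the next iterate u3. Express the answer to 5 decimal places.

1.72710

u3 = 1.72544 − (-0.03454)·(1.72544 − 1.80000) / (-0.03454 − 1.51760)
   = 1.72544 − (0.0025753)/(-1.5521400) = 1.7270992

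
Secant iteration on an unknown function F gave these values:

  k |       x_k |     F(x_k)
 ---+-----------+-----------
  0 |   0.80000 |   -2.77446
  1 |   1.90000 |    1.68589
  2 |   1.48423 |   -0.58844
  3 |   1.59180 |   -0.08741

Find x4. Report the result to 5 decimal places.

1.61057

x4 = 1.59180 − (-0.08741)·(1.59180 − 1.48423) / (-0.08741 − (-0.58844))
   = 1.59180 − (-0.0094027)/(0.5010300) = 1.6105667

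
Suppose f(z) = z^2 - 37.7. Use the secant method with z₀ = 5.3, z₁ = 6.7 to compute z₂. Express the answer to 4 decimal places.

f(5.3) = -9.610000, f(6.7) = 7.190000
z₂ = 6.700000 − 7.190000·(6.700000 − 5.300000) / (7.190000 − (-9.610000)) = 6.700000 − (10.066000)/(16.800000) = 6.100833

6.1008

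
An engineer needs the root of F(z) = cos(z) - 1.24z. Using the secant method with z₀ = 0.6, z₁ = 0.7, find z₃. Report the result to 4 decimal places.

F(0.6) = 0.081336, F(0.7) = -0.103158
z₂ = 0.700000 − (-0.103158)·(0.700000 − 0.600000) / (-0.103158 − 0.081336) = 0.700000 − (-0.010316)/(-0.184493) = 0.644086
F(0.644086) = 0.000982
z₃ = 0.644086 − 0.000982·(0.644086 − 0.700000) / (0.000982 − (-0.103158)) = 0.644086 − (-0.000055)/(0.104140) = 0.644613

0.6446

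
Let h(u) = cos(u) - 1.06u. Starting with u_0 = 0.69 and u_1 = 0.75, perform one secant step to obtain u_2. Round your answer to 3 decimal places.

h(0.69) = 0.03985, h(0.75) = -0.06331
u_2 = 0.75000 − (-0.06331)·(0.75000 − 0.69000) / (-0.06331 − 0.03985) = 0.75000 − (-0.00380)/(-0.10316) = 0.71318

0.713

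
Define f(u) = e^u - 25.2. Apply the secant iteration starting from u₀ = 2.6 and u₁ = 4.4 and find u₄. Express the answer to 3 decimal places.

f(2.6) = -11.73626, f(4.4) = 56.25087
u₂ = 4.40000 − 56.25087·(4.40000 − 2.60000) / (56.25087 − (-11.73626)) = 4.40000 − (101.25156)/(67.98713) = 2.91072
f(2.91072) = -6.82990
u₃ = 2.91072 − (-6.82990)·(2.91072 − 4.40000) / (-6.82990 − 56.25087) = 2.91072 − (10.17160)/(-63.08076) = 3.07197
f(3.07197) = -3.61558
u₄ = 3.07197 − (-3.61558)·(3.07197 − 2.91072) / (-3.61558 − (-6.82990)) = 3.07197 − (-0.58300)/(3.21432) = 3.25335

3.253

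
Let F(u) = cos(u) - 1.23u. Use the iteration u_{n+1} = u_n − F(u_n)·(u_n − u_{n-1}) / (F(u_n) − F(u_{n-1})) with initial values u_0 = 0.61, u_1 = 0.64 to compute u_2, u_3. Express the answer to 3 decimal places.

F(0.61) = 0.06935, F(0.64) = 0.01490
u_2 = 0.64000 − 0.01490·(0.64000 − 0.61000) / (0.01490 − 0.06935) = 0.64000 − (0.00045)/(-0.05445) = 0.64821
F(0.64821) = -0.00013
u_3 = 0.64821 − (-0.00013)·(0.64821 − 0.64000) / (-0.00013 − 0.01490) = 0.64821 − (0.00000)/(-0.01502) = 0.64814

0.648, 0.648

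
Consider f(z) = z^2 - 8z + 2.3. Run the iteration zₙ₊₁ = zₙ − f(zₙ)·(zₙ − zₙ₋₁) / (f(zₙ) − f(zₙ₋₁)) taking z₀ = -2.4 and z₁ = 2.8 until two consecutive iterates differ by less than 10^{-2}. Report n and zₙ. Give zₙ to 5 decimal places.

n = 6, zₙ = 0.29860

f(-2.4) = 27.2600000, f(2.8) = -12.2600000
z₂ = 2.8000000 − (-12.2600000)·(5.2000000)/(-39.5200000) = 1.1868421;  |Δ| = 1.6131579
f(1.1868421) = -5.7861427
z₃ = 1.1868421 − (-5.7861427)·(-1.6131579)/(6.4738573) = -0.2549508;  |Δ| = 1.4417929
f(-0.2549508) = 4.4046065
z₄ = -0.2549508 − 4.4046065·(-1.4417929)/(10.1907491) = 0.3682154;  |Δ| = 0.6231662
f(0.3682154) = -0.5101405
z₅ = 0.3682154 − (-0.5101405)·(0.6231662)/(-4.9147470) = 0.3035320;  |Δ| = 0.0646834
f(0.3035320) = -0.0361245
z₆ = 0.3035320 − (-0.0361245)·(-0.0646834)/(0.4740160) = 0.2986025;  |Δ| = 0.0049295
|z₆ − z₅| = 0.0049295 < 10^{-2}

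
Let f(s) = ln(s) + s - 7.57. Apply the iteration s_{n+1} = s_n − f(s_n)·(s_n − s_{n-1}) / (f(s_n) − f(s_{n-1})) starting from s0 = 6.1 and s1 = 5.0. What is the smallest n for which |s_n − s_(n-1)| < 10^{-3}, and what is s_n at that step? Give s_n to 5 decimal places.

n = 4, s_n = 5.81036

f(6.1) = 0.3382888, f(5.0) = -0.9605621
s2 = 5.0000000 − (-0.9605621)·(-1.1000000)/(-1.2988509) = 5.8135024;  |Δ| = 0.8135024
f(5.8135024) = 0.0036856
s3 = 5.8135024 − 0.0036856·(0.8135024)/(0.9642477) = 5.8103930;  |Δ| = 0.0031094
f(5.8103930) = 0.0000412
s4 = 5.8103930 − 0.0000412·(-0.0031094)/(-0.0036444) = 5.8103578;  |Δ| = 0.0000351
|s4 − s3| = 0.0000351 < 10^{-3}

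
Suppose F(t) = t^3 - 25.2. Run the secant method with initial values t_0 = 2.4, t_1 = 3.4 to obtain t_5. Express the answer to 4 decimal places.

F(2.4) = -11.376000, F(3.4) = 14.104000
t_2 = 3.400000 − 14.104000·(3.400000 − 2.400000) / (14.104000 − (-11.376000)) = 3.400000 − (14.104000)/(25.480000) = 2.846468
F(2.846468) = -2.136839
t_3 = 2.846468 − (-2.136839)·(2.846468 − 3.400000) / (-2.136839 − 14.104000) = 2.846468 − (1.182809)/(-16.240839) = 2.919297
F(2.919297) = -0.320887
t_4 = 2.919297 − (-0.320887)·(2.919297 − 2.846468) / (-0.320887 − (-2.136839)) = 2.919297 − (-0.023370)/(1.815952) = 2.932166
F(2.932166) = 0.009593
t_5 = 2.932166 − 0.009593·(2.932166 − 2.919297) / (0.009593 − (-0.320887)) = 2.932166 − (0.000123)/(0.330479) = 2.931793

2.9318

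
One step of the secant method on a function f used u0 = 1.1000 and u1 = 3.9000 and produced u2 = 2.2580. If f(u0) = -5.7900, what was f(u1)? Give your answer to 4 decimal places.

8.2100

The secant line through (1.1000, -5.7900) and (3.9000, f(u1)) crosses zero at u2 = 2.2580.
So (1.1000, -5.7900), (3.9000, f(u1)), (2.2580, 0) are collinear:
f(u1) = -5.7900 · (3.9000 − 2.2580) / (1.1000 − 2.2580) = -5.7900 · (1.642000)/(-1.158000) = 8.210000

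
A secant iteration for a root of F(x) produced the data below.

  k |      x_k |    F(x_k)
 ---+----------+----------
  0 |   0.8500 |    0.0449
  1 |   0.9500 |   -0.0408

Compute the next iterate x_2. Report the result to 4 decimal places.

x_2 = 0.9500 − (-0.0408)·(0.9500 − 0.8500) / (-0.0408 − 0.0449)
   = 0.9500 − (-0.004080)/(-0.085700) = 0.902392

0.9024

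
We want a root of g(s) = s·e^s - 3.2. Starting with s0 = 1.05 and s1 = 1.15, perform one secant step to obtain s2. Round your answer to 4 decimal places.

1.0816

g(1.05) = -0.199466, g(1.15) = 0.431922
s2 = 1.150000 − 0.431922·(1.150000 − 1.050000) / (0.431922 − (-0.199466)) = 1.150000 − (0.043192)/(0.631388) = 1.081592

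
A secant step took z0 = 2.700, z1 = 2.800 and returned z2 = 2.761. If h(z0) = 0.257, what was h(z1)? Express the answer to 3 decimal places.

-0.164

The secant line through (2.700, 0.257) and (2.800, h(z1)) crosses zero at z2 = 2.761.
So (2.700, 0.257), (2.800, h(z1)), (2.761, 0) are collinear:
h(z1) = 0.257 · (2.800 − 2.761) / (2.700 − 2.761) = 0.257 · (0.03900)/(-0.06100) = -0.16431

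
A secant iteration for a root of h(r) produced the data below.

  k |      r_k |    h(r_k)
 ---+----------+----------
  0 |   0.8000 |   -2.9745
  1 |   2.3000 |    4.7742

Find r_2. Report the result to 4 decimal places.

1.3758

r_2 = 2.3000 − 4.7742·(2.3000 − 0.8000) / (4.7742 − (-2.9745))
   = 2.3000 − (7.161300)/(7.748700) = 1.375806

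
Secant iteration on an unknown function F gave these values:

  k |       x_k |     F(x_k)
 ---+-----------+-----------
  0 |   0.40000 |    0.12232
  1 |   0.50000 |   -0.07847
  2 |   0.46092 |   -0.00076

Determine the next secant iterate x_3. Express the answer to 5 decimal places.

0.46054

x_3 = 0.46092 − (-0.00076)·(0.46092 − 0.50000) / (-0.00076 − (-0.07847))
   = 0.46092 − (0.0000297)/(0.0777100) = 0.4605378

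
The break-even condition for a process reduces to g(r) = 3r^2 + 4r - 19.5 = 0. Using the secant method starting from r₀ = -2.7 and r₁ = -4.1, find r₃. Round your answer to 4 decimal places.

-3.2902

g(-2.7) = -8.430000, g(-4.1) = 14.530000
r₂ = -4.100000 − 14.530000·(-4.100000 − (-2.700000)) / (14.530000 − (-8.430000)) = -4.100000 − (-20.342000)/(22.960000) = -3.214024
g(-3.214024) = -1.366239
r₃ = -3.214024 − (-1.366239)·(-3.214024 − (-4.100000)) / (-1.366239 − 14.530000) = -3.214024 − (-1.210455)/(-15.896239) = -3.290172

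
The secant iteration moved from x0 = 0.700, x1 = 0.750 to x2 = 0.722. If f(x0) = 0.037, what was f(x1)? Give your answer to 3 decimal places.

-0.047

The secant line through (0.700, 0.037) and (0.750, f(x1)) crosses zero at x2 = 0.722.
So (0.700, 0.037), (0.750, f(x1)), (0.722, 0) are collinear:
f(x1) = 0.037 · (0.750 − 0.722) / (0.700 − 0.722) = 0.037 · (0.02800)/(-0.02200) = -0.04709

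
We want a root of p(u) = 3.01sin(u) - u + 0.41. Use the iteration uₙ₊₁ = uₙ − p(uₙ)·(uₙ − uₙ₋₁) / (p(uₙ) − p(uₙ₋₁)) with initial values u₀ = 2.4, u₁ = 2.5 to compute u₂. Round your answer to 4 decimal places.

2.4130

p(2.4) = 0.043144, p(2.5) = -0.288599
u₂ = 2.500000 − (-0.288599)·(2.500000 − 2.400000) / (-0.288599 − 0.043144) = 2.500000 − (-0.028860)/(-0.331743) = 2.413005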